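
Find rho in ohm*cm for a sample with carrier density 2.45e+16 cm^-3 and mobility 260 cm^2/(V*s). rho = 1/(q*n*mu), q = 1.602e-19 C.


Step 1: sigma = q * n * mu = 1.602e-19 * 2.45e+16 * 260 = 1.02047e+00 S/cm
Step 2: rho = 1 / sigma = 1 / 1.02047e+00 = 0.9799 ohm*cm

0.9799


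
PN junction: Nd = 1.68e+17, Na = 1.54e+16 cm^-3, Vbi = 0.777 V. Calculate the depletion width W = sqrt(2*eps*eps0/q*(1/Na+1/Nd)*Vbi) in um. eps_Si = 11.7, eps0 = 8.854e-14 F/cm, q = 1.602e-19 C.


Step 1: 1/Na + 1/Nd = 1/1.54e+16 + 1/1.68e+17 = 7.08874e-17
Step 2: 2*eps*eps0/q = 2*11.7*8.854e-14/1.602e-19 = 1.293281e+07
Step 3: W^2 = 1.293281e+07 * 7.08874e-17 * 0.777 = 7.12333e-10
Step 4: W = sqrt(7.12333e-10) = 2.669e-05 cm = 0.2669 um

0.2669


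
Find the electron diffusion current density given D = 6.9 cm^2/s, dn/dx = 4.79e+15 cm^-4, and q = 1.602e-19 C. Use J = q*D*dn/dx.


Step 1: J = q * D * (dn/dx)
Step 2: J = 1.602e-19 * 6.9 * 4.79e+15
Step 3: J = 5.29e-03 A/cm^2

5.29e-03


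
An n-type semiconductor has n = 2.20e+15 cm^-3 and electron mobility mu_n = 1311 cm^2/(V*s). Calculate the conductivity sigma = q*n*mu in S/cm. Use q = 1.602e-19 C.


Step 1: sigma = q * n * mu
Step 2: sigma = 1.602e-19 * 2.20e+15 * 1311
Step 3: sigma = 4.620e-01 S/cm

4.620e-01


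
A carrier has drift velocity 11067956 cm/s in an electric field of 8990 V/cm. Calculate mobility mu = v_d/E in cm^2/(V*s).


Step 1: mu = v_d / E
Step 2: mu = 11067956 / 8990
Step 3: mu = 1231.14 cm^2/(V*s)

1231.14


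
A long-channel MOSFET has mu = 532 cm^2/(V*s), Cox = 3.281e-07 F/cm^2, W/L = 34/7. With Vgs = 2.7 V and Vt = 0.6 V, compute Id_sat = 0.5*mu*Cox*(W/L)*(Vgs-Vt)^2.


Step 1: Overdrive voltage Vov = Vgs - Vt = 2.7 - 0.6 = 2.1 V
Step 2: W/L = 34/7 = 4.85714
Step 3: Id = 0.5 * 532 * 3.281e-07 * 4.85714 * 2.1^2
Step 4: Id = 1.87e-03 A

1.87e-03


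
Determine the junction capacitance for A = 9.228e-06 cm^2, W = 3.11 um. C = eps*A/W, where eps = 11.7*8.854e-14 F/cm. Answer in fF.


Step 1: eps_Si = 11.7 * 8.854e-14 = 1.035918e-12 F/cm
Step 2: W in cm = 3.11 * 1e-4 = 3.11e-04 cm
Step 3: C = 1.035918e-12 * 9.228e-06 / 3.11e-04 = 3.073779e-14 F
Step 4: C = 30.74 fF

30.74


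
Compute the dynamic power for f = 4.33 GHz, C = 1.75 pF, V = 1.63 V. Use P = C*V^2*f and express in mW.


Step 1: V^2 = 1.63^2 = 2.6569 V^2
Step 2: P = C*V^2*f = 1.75e-12 F * 2.6569 * 4.33e9 Hz
Step 3: P = 2.013265975e-02 W
Step 4: P = 20.133 mW

20.133


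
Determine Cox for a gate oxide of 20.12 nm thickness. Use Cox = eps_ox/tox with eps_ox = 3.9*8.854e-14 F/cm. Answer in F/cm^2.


Step 1: eps_ox = 3.9 * 8.854e-14 = 3.45306e-13 F/cm
Step 2: tox in cm = 20.12 nm * 1e-7 = 2.0120e-06 cm
Step 3: Cox = 3.45306e-13 / 2.0120e-06 = 1.72e-07 F/cm^2

1.72e-07


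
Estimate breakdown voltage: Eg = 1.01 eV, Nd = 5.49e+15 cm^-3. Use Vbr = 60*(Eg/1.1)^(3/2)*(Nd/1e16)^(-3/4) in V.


Step 1: Eg/1.1 = 1.01/1.1 = 0.918182
Step 2: (Eg/1.1)^1.5 = 0.918182^1.5 = 0.879819
Step 3: (Nd/1e16)^(-0.75) = (0.549)^(-0.75) = 1.567909
Step 4: Vbr = 60 * 0.879819 * 1.567909 = 82.8 V

82.8


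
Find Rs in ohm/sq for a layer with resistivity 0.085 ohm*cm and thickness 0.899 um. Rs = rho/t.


Step 1: Convert thickness to cm: t = 0.899 um = 8.9900e-05 cm
Step 2: Rs = rho / t = 0.085 / 8.9900e-05
Step 3: Rs = 945.5 ohm/sq

945.5


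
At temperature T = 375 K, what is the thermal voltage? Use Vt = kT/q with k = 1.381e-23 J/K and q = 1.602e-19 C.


Step 1: kT = 1.381e-23 * 375 = 5.17875e-21 J
Step 2: Vt = kT/q = 5.17875e-21 / 1.602e-19
Step 3: Vt = 0.03233 V

0.03233


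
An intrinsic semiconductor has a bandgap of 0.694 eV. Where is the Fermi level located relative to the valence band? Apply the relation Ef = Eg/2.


Step 1: For an intrinsic semiconductor, the Fermi level sits at midgap.
Step 2: Ef = Eg / 2 = 0.694 / 2 = 0.347 eV

0.347


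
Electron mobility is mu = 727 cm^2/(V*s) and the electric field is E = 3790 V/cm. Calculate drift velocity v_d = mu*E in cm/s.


Step 1: v_d = mu * E
Step 2: v_d = 727 * 3790 = 2755330
Step 3: v_d = 2.76e+06 cm/s

2.76e+06


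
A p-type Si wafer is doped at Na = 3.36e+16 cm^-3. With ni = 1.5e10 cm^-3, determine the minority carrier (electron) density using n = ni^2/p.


Step 1: Majority hole concentration p ≈ Na = 3.36e+16 cm^-3
Step 2: n = ni^2 / Na = (1.5e10)^2 / 3.36e+16
Step 3: n = 6.70e+03 cm^-3

6.70e+03


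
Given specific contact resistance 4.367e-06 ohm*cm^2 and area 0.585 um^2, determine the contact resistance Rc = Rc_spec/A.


Step 1: Convert area to cm^2: 0.585 um^2 = 5.8500e-09 cm^2
Step 2: Rc = Rc_spec / A = 4.367e-06 / 5.8500e-09
Step 3: Rc = 7.46e+02 ohms

7.46e+02


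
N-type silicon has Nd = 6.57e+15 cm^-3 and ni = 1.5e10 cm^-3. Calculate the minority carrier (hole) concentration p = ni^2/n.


Step 1: Since Nd >> ni, n ≈ Nd = 6.57e+15 cm^-3
Step 2: p = ni^2 / n = (1.5e10)^2 / 6.57e+15
Step 3: p = 2.25e20 / 6.57e+15 = 3.42e+04 cm^-3

3.42e+04


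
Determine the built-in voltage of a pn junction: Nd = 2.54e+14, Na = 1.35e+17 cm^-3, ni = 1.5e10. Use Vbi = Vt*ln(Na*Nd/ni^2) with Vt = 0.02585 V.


Step 1: Compute Na*Nd/ni^2 = 1.35e+17 * 2.54e+14 / (1.5e10)^2 = 1.5240e+11
Step 2: ln(1.5240e+11) = 25.7498
Step 3: Vbi = 0.02585 * 25.7498 = 0.666 V

0.666


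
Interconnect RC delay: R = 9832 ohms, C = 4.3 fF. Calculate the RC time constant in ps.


Step 1: tau = R * C
Step 2: tau = 9832 * 4.3 fF = 9832 * 4.3e-15 F
Step 3: tau = 4.22776e-11 s = 42.2776 ps

42.2776


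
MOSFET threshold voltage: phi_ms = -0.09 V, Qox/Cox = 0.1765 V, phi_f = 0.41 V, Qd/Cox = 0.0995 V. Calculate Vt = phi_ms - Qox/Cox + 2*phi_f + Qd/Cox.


Step 1: Vt = phi_ms - Qox/Cox + 2*phi_f + Qd/Cox
Step 2: Vt = -0.09 - 0.1765 + 2*0.41 + 0.0995
Step 3: Vt = -0.09 - 0.1765 + 0.82 + 0.0995
Step 4: Vt = 0.653 V

0.653


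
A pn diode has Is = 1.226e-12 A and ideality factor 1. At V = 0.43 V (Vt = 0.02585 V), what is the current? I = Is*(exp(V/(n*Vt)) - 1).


Step 1: V/(n*Vt) = 0.43/(1*0.02585) = 16.6344
Step 2: exp(16.6344) = 1.6758e+07
Step 3: I = 1.226e-12 * (1.6758e+07 - 1) = 2.05e-05 A

2.05e-05


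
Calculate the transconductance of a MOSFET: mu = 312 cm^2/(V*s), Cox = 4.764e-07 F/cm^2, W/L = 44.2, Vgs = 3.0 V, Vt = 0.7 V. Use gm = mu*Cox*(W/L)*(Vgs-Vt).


Step 1: Vov = Vgs - Vt = 3.0 - 0.7 = 2.3 V
Step 2: gm = mu * Cox * (W/L) * Vov
Step 3: gm = 312 * 4.764e-07 * 44.2 * 2.3 = 1.51e-02 S

1.51e-02


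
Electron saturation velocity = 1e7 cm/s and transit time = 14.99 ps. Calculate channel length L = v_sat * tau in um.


Step 1: tau in seconds = 14.99 ps * 1e-12 = 1.4990e-11 s
Step 2: L = v_sat * tau = 1e7 * 1.4990e-11 = 1.4990e-04 cm
Step 3: L in um = 1.4990e-04 * 1e4 = 1.499 um

1.499


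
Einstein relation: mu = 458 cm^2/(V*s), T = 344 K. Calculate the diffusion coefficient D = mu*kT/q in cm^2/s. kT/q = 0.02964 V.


Step 1: D = mu * (kT/q)
Step 2: D = 458 * 0.02964
Step 3: D = 13.58 cm^2/s

13.58


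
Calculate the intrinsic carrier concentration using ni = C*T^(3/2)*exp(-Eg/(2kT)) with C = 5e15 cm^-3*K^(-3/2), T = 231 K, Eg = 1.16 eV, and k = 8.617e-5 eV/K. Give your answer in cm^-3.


Step 1: Compute kT = 8.617e-5 * 231 = 0.01990527 eV
Step 2: Exponent = -Eg/(2kT) = -1.16/(2*0.01990527) = -29.13801
Step 3: T^(3/2) = 231^1.5 = 3510.90
Step 4: ni = 5e15 * 3510.90 * exp(-29.13801) = 3.89e+06 cm^-3

3.89e+06


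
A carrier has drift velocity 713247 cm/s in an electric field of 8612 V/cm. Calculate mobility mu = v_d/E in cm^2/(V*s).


Step 1: mu = v_d / E
Step 2: mu = 713247 / 8612
Step 3: mu = 82.82 cm^2/(V*s)

82.82


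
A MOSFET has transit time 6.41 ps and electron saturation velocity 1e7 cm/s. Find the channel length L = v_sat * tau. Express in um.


Step 1: tau in seconds = 6.41 ps * 1e-12 = 6.4100e-12 s
Step 2: L = v_sat * tau = 1e7 * 6.4100e-12 = 6.4100e-05 cm
Step 3: L in um = 6.4100e-05 * 1e4 = 0.641 um

0.641


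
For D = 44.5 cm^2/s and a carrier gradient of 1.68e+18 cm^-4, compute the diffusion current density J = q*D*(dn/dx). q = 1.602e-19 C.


Step 1: J = q * D * (dn/dx)
Step 2: J = 1.602e-19 * 44.5 * 1.68e+18
Step 3: J = 1.20e+01 A/cm^2

1.20e+01


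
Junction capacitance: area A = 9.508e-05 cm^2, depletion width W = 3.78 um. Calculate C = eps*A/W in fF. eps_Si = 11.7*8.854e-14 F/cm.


Step 1: eps_Si = 11.7 * 8.854e-14 = 1.035918e-12 F/cm
Step 2: W in cm = 3.78 * 1e-4 = 3.78e-04 cm
Step 3: C = 1.035918e-12 * 9.508e-05 / 3.78e-04 = 2.605690e-13 F
Step 4: C = 260.57 fF

260.57


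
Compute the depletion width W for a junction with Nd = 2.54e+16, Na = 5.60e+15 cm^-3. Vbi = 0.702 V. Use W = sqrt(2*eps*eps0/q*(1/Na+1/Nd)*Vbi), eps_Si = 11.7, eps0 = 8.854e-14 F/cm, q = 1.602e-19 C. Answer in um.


Step 1: 1/Na + 1/Nd = 1/5.60e+15 + 1/2.54e+16 = 2.17942e-16
Step 2: 2*eps*eps0/q = 2*11.7*8.854e-14/1.602e-19 = 1.293281e+07
Step 3: W^2 = 1.293281e+07 * 2.17942e-16 * 0.702 = 1.97866e-09
Step 4: W = sqrt(1.97866e-09) = 4.448e-05 cm = 0.4448 um

0.4448


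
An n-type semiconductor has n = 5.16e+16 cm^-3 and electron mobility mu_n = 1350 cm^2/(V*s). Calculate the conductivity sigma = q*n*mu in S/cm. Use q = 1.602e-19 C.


Step 1: sigma = q * n * mu
Step 2: sigma = 1.602e-19 * 5.16e+16 * 1350
Step 3: sigma = 1.116e+01 S/cm

1.116e+01


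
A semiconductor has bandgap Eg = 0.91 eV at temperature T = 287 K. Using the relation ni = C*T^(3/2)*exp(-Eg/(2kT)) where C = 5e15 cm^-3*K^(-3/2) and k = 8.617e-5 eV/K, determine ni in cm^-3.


Step 1: Compute kT = 8.617e-5 * 287 = 0.02473079 eV
Step 2: Exponent = -Eg/(2kT) = -0.91/(2*0.02473079) = -18.39812
Step 3: T^(3/2) = 287^1.5 = 4862.09
Step 4: ni = 5e15 * 4862.09 * exp(-18.39812) = 2.49e+11 cm^-3

2.49e+11


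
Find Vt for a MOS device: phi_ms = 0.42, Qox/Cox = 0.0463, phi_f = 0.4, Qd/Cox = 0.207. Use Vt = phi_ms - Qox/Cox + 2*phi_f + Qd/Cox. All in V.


Step 1: Vt = phi_ms - Qox/Cox + 2*phi_f + Qd/Cox
Step 2: Vt = 0.42 - 0.0463 + 2*0.4 + 0.207
Step 3: Vt = 0.42 - 0.0463 + 0.8 + 0.207
Step 4: Vt = 1.3807 V

1.3807


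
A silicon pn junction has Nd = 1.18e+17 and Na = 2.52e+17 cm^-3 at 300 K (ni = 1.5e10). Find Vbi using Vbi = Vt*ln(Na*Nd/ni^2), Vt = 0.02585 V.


Step 1: Compute Na*Nd/ni^2 = 2.52e+17 * 1.18e+17 / (1.5e10)^2 = 1.3216e+14
Step 2: ln(1.3216e+14) = 32.5150
Step 3: Vbi = 0.02585 * 32.5150 = 0.841 V

0.841


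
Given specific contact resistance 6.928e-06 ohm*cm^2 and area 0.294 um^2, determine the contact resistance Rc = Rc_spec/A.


Step 1: Convert area to cm^2: 0.294 um^2 = 2.9400e-09 cm^2
Step 2: Rc = Rc_spec / A = 6.928e-06 / 2.9400e-09
Step 3: Rc = 2.36e+03 ohms

2.36e+03


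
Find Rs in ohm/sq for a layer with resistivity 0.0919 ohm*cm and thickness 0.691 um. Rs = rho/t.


Step 1: Convert thickness to cm: t = 0.691 um = 6.9100e-05 cm
Step 2: Rs = rho / t = 0.0919 / 6.9100e-05
Step 3: Rs = 1330.0 ohm/sq

1330.0


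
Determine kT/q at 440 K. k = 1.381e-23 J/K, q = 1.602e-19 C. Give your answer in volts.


Step 1: kT = 1.381e-23 * 440 = 6.0764e-21 J
Step 2: Vt = kT/q = 6.0764e-21 / 1.602e-19
Step 3: Vt = 0.03793 V

0.03793


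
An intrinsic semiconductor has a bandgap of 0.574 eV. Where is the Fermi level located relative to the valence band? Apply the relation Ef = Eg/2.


Step 1: For an intrinsic semiconductor, the Fermi level sits at midgap.
Step 2: Ef = Eg / 2 = 0.574 / 2 = 0.287 eV

0.287


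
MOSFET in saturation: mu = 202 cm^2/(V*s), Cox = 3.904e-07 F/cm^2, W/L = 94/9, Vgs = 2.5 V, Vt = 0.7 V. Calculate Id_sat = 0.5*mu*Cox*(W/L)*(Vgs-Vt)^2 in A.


Step 1: Overdrive voltage Vov = Vgs - Vt = 2.5 - 0.7 = 1.8 V
Step 2: W/L = 94/9 = 10.4444
Step 3: Id = 0.5 * 202 * 3.904e-07 * 10.4444 * 1.8^2
Step 4: Id = 1.33e-03 A

1.33e-03


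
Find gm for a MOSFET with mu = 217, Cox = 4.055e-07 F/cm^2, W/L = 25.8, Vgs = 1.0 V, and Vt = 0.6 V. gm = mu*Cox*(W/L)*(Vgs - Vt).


Step 1: Vov = Vgs - Vt = 1.0 - 0.6 = 0.4 V
Step 2: gm = mu * Cox * (W/L) * Vov
Step 3: gm = 217 * 4.055e-07 * 25.8 * 0.4 = 9.08e-04 S

9.08e-04


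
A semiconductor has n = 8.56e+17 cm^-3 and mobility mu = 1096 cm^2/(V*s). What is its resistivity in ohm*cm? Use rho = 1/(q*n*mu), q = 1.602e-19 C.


Step 1: sigma = q * n * mu = 1.602e-19 * 8.56e+17 * 1096 = 1.50296e+02 S/cm
Step 2: rho = 1 / sigma = 1 / 1.50296e+02 = 0.006654 ohm*cm

0.006654


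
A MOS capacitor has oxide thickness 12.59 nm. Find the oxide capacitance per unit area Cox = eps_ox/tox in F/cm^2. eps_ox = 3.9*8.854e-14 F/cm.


Step 1: eps_ox = 3.9 * 8.854e-14 = 3.45306e-13 F/cm
Step 2: tox in cm = 12.59 nm * 1e-7 = 1.2590e-06 cm
Step 3: Cox = 3.45306e-13 / 1.2590e-06 = 2.74e-07 F/cm^2

2.74e-07


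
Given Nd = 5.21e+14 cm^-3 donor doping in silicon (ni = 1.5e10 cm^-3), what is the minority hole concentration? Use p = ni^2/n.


Step 1: Since Nd >> ni, n ≈ Nd = 5.21e+14 cm^-3
Step 2: p = ni^2 / n = (1.5e10)^2 / 5.21e+14
Step 3: p = 2.25e20 / 5.21e+14 = 4.32e+05 cm^-3

4.32e+05


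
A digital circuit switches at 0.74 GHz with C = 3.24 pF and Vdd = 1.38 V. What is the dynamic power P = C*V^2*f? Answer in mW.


Step 1: V^2 = 1.38^2 = 1.9044 V^2
Step 2: P = C*V^2*f = 3.24e-12 F * 1.9044 * 0.74e9 Hz
Step 3: P = 4.56598944e-03 W
Step 4: P = 4.566 mW

4.566


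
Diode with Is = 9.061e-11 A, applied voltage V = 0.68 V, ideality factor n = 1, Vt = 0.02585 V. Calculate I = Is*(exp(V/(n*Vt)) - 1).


Step 1: V/(n*Vt) = 0.68/(1*0.02585) = 26.3056
Step 2: exp(26.3056) = 2.6569e+11
Step 3: I = 9.061e-11 * (2.6569e+11 - 1) = 2.41e+01 A

2.41e+01


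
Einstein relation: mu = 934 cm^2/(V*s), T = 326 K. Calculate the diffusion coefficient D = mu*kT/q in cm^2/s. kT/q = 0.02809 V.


Step 1: D = mu * (kT/q)
Step 2: D = 934 * 0.02809
Step 3: D = 26.24 cm^2/s

26.24


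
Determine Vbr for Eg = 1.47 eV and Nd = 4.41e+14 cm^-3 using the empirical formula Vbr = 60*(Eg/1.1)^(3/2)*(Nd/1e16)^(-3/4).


Step 1: Eg/1.1 = 1.47/1.1 = 1.336364
Step 2: (Eg/1.1)^1.5 = 1.336364^1.5 = 1.544853
Step 3: (Nd/1e16)^(-0.75) = (0.0441)^(-0.75) = 10.391328
Step 4: Vbr = 60 * 1.544853 * 10.391328 = 963.2 V

963.2


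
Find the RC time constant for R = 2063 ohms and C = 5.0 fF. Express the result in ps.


Step 1: tau = R * C
Step 2: tau = 2063 * 5.0 fF = 2063 * 5.0e-15 F
Step 3: tau = 1.0315e-11 s = 10.315 ps

10.315


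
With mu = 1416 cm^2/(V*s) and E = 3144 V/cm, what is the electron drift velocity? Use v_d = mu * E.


Step 1: v_d = mu * E
Step 2: v_d = 1416 * 3144 = 4451904
Step 3: v_d = 4.45e+06 cm/s

4.45e+06


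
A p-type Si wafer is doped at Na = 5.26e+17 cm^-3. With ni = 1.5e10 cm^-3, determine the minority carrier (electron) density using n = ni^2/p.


Step 1: Majority hole concentration p ≈ Na = 5.26e+17 cm^-3
Step 2: n = ni^2 / Na = (1.5e10)^2 / 5.26e+17
Step 3: n = 4.28e+02 cm^-3

4.28e+02


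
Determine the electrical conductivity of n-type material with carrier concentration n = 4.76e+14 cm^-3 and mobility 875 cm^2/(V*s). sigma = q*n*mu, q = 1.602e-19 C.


Step 1: sigma = q * n * mu
Step 2: sigma = 1.602e-19 * 4.76e+14 * 875
Step 3: sigma = 6.672e-02 S/cm

6.672e-02


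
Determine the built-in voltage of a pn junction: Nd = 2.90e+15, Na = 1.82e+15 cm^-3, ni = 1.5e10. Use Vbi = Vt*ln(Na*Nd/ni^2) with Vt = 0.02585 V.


Step 1: Compute Na*Nd/ni^2 = 1.82e+15 * 2.90e+15 / (1.5e10)^2 = 2.3458e+10
Step 2: ln(2.3458e+10) = 23.8785
Step 3: Vbi = 0.02585 * 23.8785 = 0.617 V

0.617


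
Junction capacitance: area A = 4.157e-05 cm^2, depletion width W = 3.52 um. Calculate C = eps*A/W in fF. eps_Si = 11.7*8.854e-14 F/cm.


Step 1: eps_Si = 11.7 * 8.854e-14 = 1.035918e-12 F/cm
Step 2: W in cm = 3.52 * 1e-4 = 3.52e-04 cm
Step 3: C = 1.035918e-12 * 4.157e-05 / 3.52e-04 = 1.223384e-13 F
Step 4: C = 122.34 fF

122.34


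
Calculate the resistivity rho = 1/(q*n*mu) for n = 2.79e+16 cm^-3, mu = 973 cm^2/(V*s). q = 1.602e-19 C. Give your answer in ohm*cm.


Step 1: sigma = q * n * mu = 1.602e-19 * 2.79e+16 * 973 = 4.34890e+00 S/cm
Step 2: rho = 1 / sigma = 1 / 4.34890e+00 = 0.2299 ohm*cm

0.2299


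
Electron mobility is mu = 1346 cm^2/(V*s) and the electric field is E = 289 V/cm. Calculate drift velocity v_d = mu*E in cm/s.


Step 1: v_d = mu * E
Step 2: v_d = 1346 * 289 = 388994
Step 3: v_d = 3.89e+05 cm/s

3.89e+05


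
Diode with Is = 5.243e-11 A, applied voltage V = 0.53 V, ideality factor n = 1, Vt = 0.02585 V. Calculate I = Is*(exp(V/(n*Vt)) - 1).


Step 1: V/(n*Vt) = 0.53/(1*0.02585) = 20.5029
Step 2: exp(20.5029) = 8.0223e+08
Step 3: I = 5.243e-11 * (8.0223e+08 - 1) = 4.21e-02 A

4.21e-02


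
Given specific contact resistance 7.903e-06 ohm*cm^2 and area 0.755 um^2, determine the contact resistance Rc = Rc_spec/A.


Step 1: Convert area to cm^2: 0.755 um^2 = 7.5500e-09 cm^2
Step 2: Rc = Rc_spec / A = 7.903e-06 / 7.5500e-09
Step 3: Rc = 1.05e+03 ohms

1.05e+03


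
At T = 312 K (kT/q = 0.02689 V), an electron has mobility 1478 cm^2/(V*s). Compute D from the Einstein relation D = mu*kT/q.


Step 1: D = mu * (kT/q)
Step 2: D = 1478 * 0.02689
Step 3: D = 39.74 cm^2/s

39.74


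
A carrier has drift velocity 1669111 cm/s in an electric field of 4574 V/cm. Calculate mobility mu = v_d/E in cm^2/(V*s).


Step 1: mu = v_d / E
Step 2: mu = 1669111 / 4574
Step 3: mu = 364.91 cm^2/(V*s)

364.91


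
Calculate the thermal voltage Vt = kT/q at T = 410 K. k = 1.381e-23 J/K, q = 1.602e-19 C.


Step 1: kT = 1.381e-23 * 410 = 5.6621e-21 J
Step 2: Vt = kT/q = 5.6621e-21 / 1.602e-19
Step 3: Vt = 0.03534 V

0.03534


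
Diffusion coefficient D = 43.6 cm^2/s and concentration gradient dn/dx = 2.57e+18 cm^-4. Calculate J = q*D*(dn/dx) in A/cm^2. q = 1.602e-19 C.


Step 1: J = q * D * (dn/dx)
Step 2: J = 1.602e-19 * 43.6 * 2.57e+18
Step 3: J = 1.80e+01 A/cm^2

1.80e+01


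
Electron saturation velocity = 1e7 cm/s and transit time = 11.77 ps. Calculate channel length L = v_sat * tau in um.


Step 1: tau in seconds = 11.77 ps * 1e-12 = 1.1770e-11 s
Step 2: L = v_sat * tau = 1e7 * 1.1770e-11 = 1.1770e-04 cm
Step 3: L in um = 1.1770e-04 * 1e4 = 1.177 um

1.177


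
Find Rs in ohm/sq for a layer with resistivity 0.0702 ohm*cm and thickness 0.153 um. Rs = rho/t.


Step 1: Convert thickness to cm: t = 0.153 um = 1.5300e-05 cm
Step 2: Rs = rho / t = 0.0702 / 1.5300e-05
Step 3: Rs = 4588.2 ohm/sq

4588.2


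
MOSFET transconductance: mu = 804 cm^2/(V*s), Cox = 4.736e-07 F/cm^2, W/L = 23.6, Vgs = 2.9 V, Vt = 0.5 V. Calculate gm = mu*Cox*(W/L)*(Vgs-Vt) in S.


Step 1: Vov = Vgs - Vt = 2.9 - 0.5 = 2.4 V
Step 2: gm = mu * Cox * (W/L) * Vov
Step 3: gm = 804 * 4.736e-07 * 23.6 * 2.4 = 2.16e-02 S

2.16e-02


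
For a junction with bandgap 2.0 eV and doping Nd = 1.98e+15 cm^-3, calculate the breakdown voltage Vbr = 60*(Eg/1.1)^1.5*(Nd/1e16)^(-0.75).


Step 1: Eg/1.1 = 2.0/1.1 = 1.818182
Step 2: (Eg/1.1)^1.5 = 1.818182^1.5 = 2.451636
Step 3: (Nd/1e16)^(-0.75) = (0.198)^(-0.75) = 3.369001
Step 4: Vbr = 60 * 2.451636 * 3.369001 = 495.6 V

495.6


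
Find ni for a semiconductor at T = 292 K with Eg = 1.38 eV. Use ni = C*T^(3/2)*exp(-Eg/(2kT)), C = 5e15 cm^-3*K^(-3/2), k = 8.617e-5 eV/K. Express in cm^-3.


Step 1: Compute kT = 8.617e-5 * 292 = 0.02516164 eV
Step 2: Exponent = -Eg/(2kT) = -1.38/(2*0.02516164) = -27.42270
Step 3: T^(3/2) = 292^1.5 = 4989.70
Step 4: ni = 5e15 * 4989.70 * exp(-27.42270) = 3.07e+07 cm^-3

3.07e+07


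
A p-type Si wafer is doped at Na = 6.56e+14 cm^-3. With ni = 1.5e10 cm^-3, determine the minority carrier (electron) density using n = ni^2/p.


Step 1: Majority hole concentration p ≈ Na = 6.56e+14 cm^-3
Step 2: n = ni^2 / Na = (1.5e10)^2 / 6.56e+14
Step 3: n = 3.43e+05 cm^-3

3.43e+05


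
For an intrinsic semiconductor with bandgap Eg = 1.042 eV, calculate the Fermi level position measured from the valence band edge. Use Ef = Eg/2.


Step 1: For an intrinsic semiconductor, the Fermi level sits at midgap.
Step 2: Ef = Eg / 2 = 1.042 / 2 = 0.521 eV

0.521


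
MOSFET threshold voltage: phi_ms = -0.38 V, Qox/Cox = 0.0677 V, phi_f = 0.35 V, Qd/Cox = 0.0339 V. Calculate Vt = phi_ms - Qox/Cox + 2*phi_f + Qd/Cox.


Step 1: Vt = phi_ms - Qox/Cox + 2*phi_f + Qd/Cox
Step 2: Vt = -0.38 - 0.0677 + 2*0.35 + 0.0339
Step 3: Vt = -0.38 - 0.0677 + 0.7 + 0.0339
Step 4: Vt = 0.2862 V

0.2862


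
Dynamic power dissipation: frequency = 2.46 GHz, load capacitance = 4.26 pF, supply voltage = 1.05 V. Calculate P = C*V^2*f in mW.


Step 1: V^2 = 1.05^2 = 1.1025 V^2
Step 2: P = C*V^2*f = 4.26e-12 F * 1.1025 * 2.46e9 Hz
Step 3: P = 1.1553759e-02 W
Step 4: P = 11.554 mW

11.554


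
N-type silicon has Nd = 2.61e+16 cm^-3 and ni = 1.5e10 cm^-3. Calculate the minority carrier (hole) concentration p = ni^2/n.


Step 1: Since Nd >> ni, n ≈ Nd = 2.61e+16 cm^-3
Step 2: p = ni^2 / n = (1.5e10)^2 / 2.61e+16
Step 3: p = 2.25e20 / 2.61e+16 = 8.62e+03 cm^-3

8.62e+03


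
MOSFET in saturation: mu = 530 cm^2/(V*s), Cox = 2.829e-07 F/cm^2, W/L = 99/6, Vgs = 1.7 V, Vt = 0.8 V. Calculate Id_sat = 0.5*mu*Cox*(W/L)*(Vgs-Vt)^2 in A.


Step 1: Overdrive voltage Vov = Vgs - Vt = 1.7 - 0.8 = 0.9 V
Step 2: W/L = 99/6 = 16.5
Step 3: Id = 0.5 * 530 * 2.829e-07 * 16.5 * 0.9^2
Step 4: Id = 1.00e-03 A

1.00e-03


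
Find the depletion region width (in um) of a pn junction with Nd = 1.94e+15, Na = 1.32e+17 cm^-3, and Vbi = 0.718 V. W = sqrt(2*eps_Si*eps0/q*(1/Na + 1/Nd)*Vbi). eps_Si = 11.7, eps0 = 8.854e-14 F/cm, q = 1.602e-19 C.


Step 1: 1/Na + 1/Nd = 1/1.32e+17 + 1/1.94e+15 = 5.23040e-16
Step 2: 2*eps*eps0/q = 2*11.7*8.854e-14/1.602e-19 = 1.293281e+07
Step 3: W^2 = 1.293281e+07 * 5.23040e-16 * 0.718 = 4.85682e-09
Step 4: W = sqrt(4.85682e-09) = 6.969e-05 cm = 0.6969 um

0.6969


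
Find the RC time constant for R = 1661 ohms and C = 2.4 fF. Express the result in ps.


Step 1: tau = R * C
Step 2: tau = 1661 * 2.4 fF = 1661 * 2.4e-15 F
Step 3: tau = 3.9864e-12 s = 3.9864 ps

3.9864


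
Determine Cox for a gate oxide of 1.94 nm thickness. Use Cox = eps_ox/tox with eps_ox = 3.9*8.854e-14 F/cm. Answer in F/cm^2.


Step 1: eps_ox = 3.9 * 8.854e-14 = 3.45306e-13 F/cm
Step 2: tox in cm = 1.94 nm * 1e-7 = 1.9400e-07 cm
Step 3: Cox = 3.45306e-13 / 1.9400e-07 = 1.78e-06 F/cm^2

1.78e-06


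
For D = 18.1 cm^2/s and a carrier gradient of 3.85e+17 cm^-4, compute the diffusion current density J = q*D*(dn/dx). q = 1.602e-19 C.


Step 1: J = q * D * (dn/dx)
Step 2: J = 1.602e-19 * 18.1 * 3.85e+17
Step 3: J = 1.12e+00 A/cm^2

1.12e+00


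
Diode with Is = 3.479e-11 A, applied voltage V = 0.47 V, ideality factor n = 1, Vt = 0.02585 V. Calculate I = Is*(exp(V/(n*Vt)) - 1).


Step 1: V/(n*Vt) = 0.47/(1*0.02585) = 18.1818
Step 2: exp(18.1818) = 7.8751e+07
Step 3: I = 3.479e-11 * (7.8751e+07 - 1) = 2.74e-03 A

2.74e-03


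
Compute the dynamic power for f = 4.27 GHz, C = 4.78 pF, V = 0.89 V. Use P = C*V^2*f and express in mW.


Step 1: V^2 = 0.89^2 = 0.7921 V^2
Step 2: P = C*V^2*f = 4.78e-12 F * 0.7921 * 4.27e9 Hz
Step 3: P = 1.616723626e-02 W
Step 4: P = 16.167 mW

16.167


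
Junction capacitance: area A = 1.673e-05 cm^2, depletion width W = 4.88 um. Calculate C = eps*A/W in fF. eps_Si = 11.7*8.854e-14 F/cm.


Step 1: eps_Si = 11.7 * 8.854e-14 = 1.035918e-12 F/cm
Step 2: W in cm = 4.88 * 1e-4 = 4.88e-04 cm
Step 3: C = 1.035918e-12 * 1.673e-05 / 4.88e-04 = 3.551416e-14 F
Step 4: C = 35.51 fF

35.51


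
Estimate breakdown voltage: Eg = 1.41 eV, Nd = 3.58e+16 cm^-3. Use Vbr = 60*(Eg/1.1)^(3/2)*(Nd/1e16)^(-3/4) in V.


Step 1: Eg/1.1 = 1.41/1.1 = 1.281818
Step 2: (Eg/1.1)^1.5 = 1.281818^1.5 = 1.451241
Step 3: (Nd/1e16)^(-0.75) = (3.58)^(-0.75) = 0.384227
Step 4: Vbr = 60 * 1.451241 * 0.384227 = 33.5 V

33.5


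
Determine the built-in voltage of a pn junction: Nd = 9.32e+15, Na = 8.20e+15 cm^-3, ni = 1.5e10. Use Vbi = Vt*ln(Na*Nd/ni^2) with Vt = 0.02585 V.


Step 1: Compute Na*Nd/ni^2 = 8.20e+15 * 9.32e+15 / (1.5e10)^2 = 3.3966e+11
Step 2: ln(3.3966e+11) = 26.5512
Step 3: Vbi = 0.02585 * 26.5512 = 0.686 V

0.686


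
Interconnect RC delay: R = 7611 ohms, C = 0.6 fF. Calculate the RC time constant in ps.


Step 1: tau = R * C
Step 2: tau = 7611 * 0.6 fF = 7611 * 6.0e-16 F
Step 3: tau = 4.5666e-12 s = 4.5666 ps

4.5666


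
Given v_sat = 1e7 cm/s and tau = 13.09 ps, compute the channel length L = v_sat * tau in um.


Step 1: tau in seconds = 13.09 ps * 1e-12 = 1.3090e-11 s
Step 2: L = v_sat * tau = 1e7 * 1.3090e-11 = 1.3090e-04 cm
Step 3: L in um = 1.3090e-04 * 1e4 = 1.309 um

1.309


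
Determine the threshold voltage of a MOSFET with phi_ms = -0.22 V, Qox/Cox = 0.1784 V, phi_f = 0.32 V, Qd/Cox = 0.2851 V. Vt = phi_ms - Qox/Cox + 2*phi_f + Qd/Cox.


Step 1: Vt = phi_ms - Qox/Cox + 2*phi_f + Qd/Cox
Step 2: Vt = -0.22 - 0.1784 + 2*0.32 + 0.2851
Step 3: Vt = -0.22 - 0.1784 + 0.64 + 0.2851
Step 4: Vt = 0.5267 V

0.5267


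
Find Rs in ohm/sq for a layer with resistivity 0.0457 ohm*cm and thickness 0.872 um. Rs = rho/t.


Step 1: Convert thickness to cm: t = 0.872 um = 8.7200e-05 cm
Step 2: Rs = rho / t = 0.0457 / 8.7200e-05
Step 3: Rs = 524.1 ohm/sq

524.1


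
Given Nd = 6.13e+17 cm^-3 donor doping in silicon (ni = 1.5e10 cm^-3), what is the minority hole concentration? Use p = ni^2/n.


Step 1: Since Nd >> ni, n ≈ Nd = 6.13e+17 cm^-3
Step 2: p = ni^2 / n = (1.5e10)^2 / 6.13e+17
Step 3: p = 2.25e20 / 6.13e+17 = 3.67e+02 cm^-3

3.67e+02


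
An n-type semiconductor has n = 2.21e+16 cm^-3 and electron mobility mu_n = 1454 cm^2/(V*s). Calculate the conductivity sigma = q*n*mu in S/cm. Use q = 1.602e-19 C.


Step 1: sigma = q * n * mu
Step 2: sigma = 1.602e-19 * 2.21e+16 * 1454
Step 3: sigma = 5.148e+00 S/cm

5.148e+00


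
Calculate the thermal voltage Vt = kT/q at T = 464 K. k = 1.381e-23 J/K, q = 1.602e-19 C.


Step 1: kT = 1.381e-23 * 464 = 6.40784e-21 J
Step 2: Vt = kT/q = 6.40784e-21 / 1.602e-19
Step 3: Vt = 0.04 V

0.04


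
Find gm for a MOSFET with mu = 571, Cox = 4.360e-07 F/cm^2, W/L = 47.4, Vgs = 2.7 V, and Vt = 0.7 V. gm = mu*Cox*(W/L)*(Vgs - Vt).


Step 1: Vov = Vgs - Vt = 2.7 - 0.7 = 2.0 V
Step 2: gm = mu * Cox * (W/L) * Vov
Step 3: gm = 571 * 4.360e-07 * 47.4 * 2.0 = 2.36e-02 S

2.36e-02


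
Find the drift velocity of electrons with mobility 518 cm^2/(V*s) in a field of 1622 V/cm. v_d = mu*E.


Step 1: v_d = mu * E
Step 2: v_d = 518 * 1622 = 840196
Step 3: v_d = 8.40e+05 cm/s

8.40e+05


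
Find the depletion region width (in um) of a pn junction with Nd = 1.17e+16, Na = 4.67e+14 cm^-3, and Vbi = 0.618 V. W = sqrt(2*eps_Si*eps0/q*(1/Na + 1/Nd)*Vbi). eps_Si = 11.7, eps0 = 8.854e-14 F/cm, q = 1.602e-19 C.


Step 1: 1/Na + 1/Nd = 1/4.67e+14 + 1/1.17e+16 = 2.22680e-15
Step 2: 2*eps*eps0/q = 2*11.7*8.854e-14/1.602e-19 = 1.293281e+07
Step 3: W^2 = 1.293281e+07 * 2.22680e-15 * 0.618 = 1.77976e-08
Step 4: W = sqrt(1.77976e-08) = 1.334e-04 cm = 1.334 um

1.334


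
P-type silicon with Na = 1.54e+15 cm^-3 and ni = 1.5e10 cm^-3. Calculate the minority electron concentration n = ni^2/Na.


Step 1: Majority hole concentration p ≈ Na = 1.54e+15 cm^-3
Step 2: n = ni^2 / Na = (1.5e10)^2 / 1.54e+15
Step 3: n = 1.46e+05 cm^-3

1.46e+05


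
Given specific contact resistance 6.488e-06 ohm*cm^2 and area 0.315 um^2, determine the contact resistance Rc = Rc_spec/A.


Step 1: Convert area to cm^2: 0.315 um^2 = 3.1500e-09 cm^2
Step 2: Rc = Rc_spec / A = 6.488e-06 / 3.1500e-09
Step 3: Rc = 2.06e+03 ohms

2.06e+03


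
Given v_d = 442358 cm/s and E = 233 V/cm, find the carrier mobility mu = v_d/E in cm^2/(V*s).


Step 1: mu = v_d / E
Step 2: mu = 442358 / 233
Step 3: mu = 1898.53 cm^2/(V*s)

1898.53


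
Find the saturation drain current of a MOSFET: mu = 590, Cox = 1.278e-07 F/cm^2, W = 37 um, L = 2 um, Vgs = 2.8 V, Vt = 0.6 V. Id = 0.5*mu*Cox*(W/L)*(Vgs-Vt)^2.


Step 1: Overdrive voltage Vov = Vgs - Vt = 2.8 - 0.6 = 2.2 V
Step 2: W/L = 37/2 = 18.5
Step 3: Id = 0.5 * 590 * 1.278e-07 * 18.5 * 2.2^2
Step 4: Id = 3.38e-03 A

3.38e-03


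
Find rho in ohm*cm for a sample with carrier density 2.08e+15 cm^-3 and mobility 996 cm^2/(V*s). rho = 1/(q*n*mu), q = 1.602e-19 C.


Step 1: sigma = q * n * mu = 1.602e-19 * 2.08e+15 * 996 = 3.31883e-01 S/cm
Step 2: rho = 1 / sigma = 1 / 3.31883e-01 = 3.013 ohm*cm

3.013


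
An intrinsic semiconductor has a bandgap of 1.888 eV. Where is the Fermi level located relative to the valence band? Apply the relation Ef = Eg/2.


Step 1: For an intrinsic semiconductor, the Fermi level sits at midgap.
Step 2: Ef = Eg / 2 = 1.888 / 2 = 0.944 eV

0.944


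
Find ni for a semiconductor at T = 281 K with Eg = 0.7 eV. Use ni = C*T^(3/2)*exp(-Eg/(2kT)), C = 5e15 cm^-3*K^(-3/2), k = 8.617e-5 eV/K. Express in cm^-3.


Step 1: Compute kT = 8.617e-5 * 281 = 0.02421377 eV
Step 2: Exponent = -Eg/(2kT) = -0.7/(2*0.02421377) = -14.45459
Step 3: T^(3/2) = 281^1.5 = 4710.42
Step 4: ni = 5e15 * 4710.42 * exp(-14.45459) = 1.24e+13 cm^-3

1.24e+13


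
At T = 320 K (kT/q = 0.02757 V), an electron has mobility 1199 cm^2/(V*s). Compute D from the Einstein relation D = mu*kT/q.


Step 1: D = mu * (kT/q)
Step 2: D = 1199 * 0.02757
Step 3: D = 33.06 cm^2/s

33.06


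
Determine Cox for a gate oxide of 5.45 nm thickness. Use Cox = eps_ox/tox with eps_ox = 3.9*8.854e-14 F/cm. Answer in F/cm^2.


Step 1: eps_ox = 3.9 * 8.854e-14 = 3.45306e-13 F/cm
Step 2: tox in cm = 5.45 nm * 1e-7 = 5.4500e-07 cm
Step 3: Cox = 3.45306e-13 / 5.4500e-07 = 6.34e-07 F/cm^2

6.34e-07


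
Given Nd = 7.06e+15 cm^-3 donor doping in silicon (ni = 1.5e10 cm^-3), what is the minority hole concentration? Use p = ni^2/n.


Step 1: Since Nd >> ni, n ≈ Nd = 7.06e+15 cm^-3
Step 2: p = ni^2 / n = (1.5e10)^2 / 7.06e+15
Step 3: p = 2.25e20 / 7.06e+15 = 3.19e+04 cm^-3

3.19e+04


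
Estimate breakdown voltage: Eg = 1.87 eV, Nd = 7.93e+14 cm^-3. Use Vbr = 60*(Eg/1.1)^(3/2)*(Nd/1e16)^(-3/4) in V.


Step 1: Eg/1.1 = 1.87/1.1 = 1.700000
Step 2: (Eg/1.1)^1.5 = 1.700000^1.5 = 2.216529
Step 3: (Nd/1e16)^(-0.75) = (0.0793)^(-0.75) = 6.691833
Step 4: Vbr = 60 * 2.216529 * 6.691833 = 890.0 V

890.0


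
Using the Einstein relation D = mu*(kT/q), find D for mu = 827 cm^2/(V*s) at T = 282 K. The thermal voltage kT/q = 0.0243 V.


Step 1: D = mu * (kT/q)
Step 2: D = 827 * 0.0243
Step 3: D = 20.1 cm^2/s

20.1


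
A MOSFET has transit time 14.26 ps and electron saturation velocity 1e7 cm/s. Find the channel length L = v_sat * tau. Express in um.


Step 1: tau in seconds = 14.26 ps * 1e-12 = 1.4260e-11 s
Step 2: L = v_sat * tau = 1e7 * 1.4260e-11 = 1.4260e-04 cm
Step 3: L in um = 1.4260e-04 * 1e4 = 1.426 um

1.426


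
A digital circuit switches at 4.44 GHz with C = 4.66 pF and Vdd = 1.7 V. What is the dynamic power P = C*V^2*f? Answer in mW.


Step 1: V^2 = 1.7^2 = 2.89 V^2
Step 2: P = C*V^2*f = 4.66e-12 F * 2.89 * 4.44e9 Hz
Step 3: P = 5.9795256e-02 W
Step 4: P = 59.795 mW

59.795


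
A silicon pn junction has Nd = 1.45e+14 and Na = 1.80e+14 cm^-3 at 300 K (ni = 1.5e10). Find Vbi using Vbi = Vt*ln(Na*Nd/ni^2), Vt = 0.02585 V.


Step 1: Compute Na*Nd/ni^2 = 1.80e+14 * 1.45e+14 / (1.5e10)^2 = 1.1600e+08
Step 2: ln(1.1600e+08) = 18.5691
Step 3: Vbi = 0.02585 * 18.5691 = 0.48 V

0.48


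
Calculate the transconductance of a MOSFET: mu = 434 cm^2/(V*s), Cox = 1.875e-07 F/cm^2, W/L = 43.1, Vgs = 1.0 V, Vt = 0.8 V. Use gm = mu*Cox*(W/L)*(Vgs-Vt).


Step 1: Vov = Vgs - Vt = 1.0 - 0.8 = 0.2 V
Step 2: gm = mu * Cox * (W/L) * Vov
Step 3: gm = 434 * 1.875e-07 * 43.1 * 0.2 = 7.01e-04 S

7.01e-04


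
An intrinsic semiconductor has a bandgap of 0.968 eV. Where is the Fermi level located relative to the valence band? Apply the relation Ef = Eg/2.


Step 1: For an intrinsic semiconductor, the Fermi level sits at midgap.
Step 2: Ef = Eg / 2 = 0.968 / 2 = 0.484 eV

0.484


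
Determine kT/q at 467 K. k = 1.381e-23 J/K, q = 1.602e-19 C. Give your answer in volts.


Step 1: kT = 1.381e-23 * 467 = 6.44927e-21 J
Step 2: Vt = kT/q = 6.44927e-21 / 1.602e-19
Step 3: Vt = 0.04026 V

0.04026


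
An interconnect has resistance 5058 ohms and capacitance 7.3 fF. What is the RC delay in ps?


Step 1: tau = R * C
Step 2: tau = 5058 * 7.3 fF = 5058 * 7.3e-15 F
Step 3: tau = 3.69234e-11 s = 36.9234 ps

36.9234


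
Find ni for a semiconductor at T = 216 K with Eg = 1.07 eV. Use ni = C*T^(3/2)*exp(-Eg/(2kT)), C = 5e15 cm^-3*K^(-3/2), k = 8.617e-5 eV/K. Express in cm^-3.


Step 1: Compute kT = 8.617e-5 * 216 = 0.01861272 eV
Step 2: Exponent = -Eg/(2kT) = -1.07/(2*0.01861272) = -28.74378
Step 3: T^(3/2) = 216^1.5 = 3174.54
Step 4: ni = 5e15 * 3174.54 * exp(-28.74378) = 5.22e+06 cm^-3

5.22e+06


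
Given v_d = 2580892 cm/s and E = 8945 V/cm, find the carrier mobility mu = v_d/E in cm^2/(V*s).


Step 1: mu = v_d / E
Step 2: mu = 2580892 / 8945
Step 3: mu = 288.53 cm^2/(V*s)

288.53


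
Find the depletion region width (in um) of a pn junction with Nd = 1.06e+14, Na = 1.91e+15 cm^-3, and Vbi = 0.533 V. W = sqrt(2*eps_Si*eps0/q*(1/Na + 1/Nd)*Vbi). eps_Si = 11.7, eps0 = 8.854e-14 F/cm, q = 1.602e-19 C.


Step 1: 1/Na + 1/Nd = 1/1.91e+15 + 1/1.06e+14 = 9.95752e-15
Step 2: 2*eps*eps0/q = 2*11.7*8.854e-14/1.602e-19 = 1.293281e+07
Step 3: W^2 = 1.293281e+07 * 9.95752e-15 * 0.533 = 6.86391e-08
Step 4: W = sqrt(6.86391e-08) = 2.620e-04 cm = 2.62 um

2.62


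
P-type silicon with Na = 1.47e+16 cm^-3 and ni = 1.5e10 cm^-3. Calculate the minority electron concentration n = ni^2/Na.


Step 1: Majority hole concentration p ≈ Na = 1.47e+16 cm^-3
Step 2: n = ni^2 / Na = (1.5e10)^2 / 1.47e+16
Step 3: n = 1.53e+04 cm^-3

1.53e+04


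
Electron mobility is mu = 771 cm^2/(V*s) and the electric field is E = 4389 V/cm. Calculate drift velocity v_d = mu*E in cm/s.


Step 1: v_d = mu * E
Step 2: v_d = 771 * 4389 = 3383919
Step 3: v_d = 3.38e+06 cm/s

3.38e+06


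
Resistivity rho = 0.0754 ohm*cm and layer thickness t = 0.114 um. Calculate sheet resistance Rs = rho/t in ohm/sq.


Step 1: Convert thickness to cm: t = 0.114 um = 1.1400e-05 cm
Step 2: Rs = rho / t = 0.0754 / 1.1400e-05
Step 3: Rs = 6614.0 ohm/sq

6614.0


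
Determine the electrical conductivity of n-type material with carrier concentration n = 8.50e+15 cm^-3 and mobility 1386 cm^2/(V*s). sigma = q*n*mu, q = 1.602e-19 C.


Step 1: sigma = q * n * mu
Step 2: sigma = 1.602e-19 * 8.50e+15 * 1386
Step 3: sigma = 1.887e+00 S/cm

1.887e+00


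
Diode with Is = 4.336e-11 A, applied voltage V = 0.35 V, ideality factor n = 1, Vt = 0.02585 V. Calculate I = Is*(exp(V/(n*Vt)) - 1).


Step 1: V/(n*Vt) = 0.35/(1*0.02585) = 13.5397
Step 2: exp(13.5397) = 7.5896e+05
Step 3: I = 4.336e-11 * (7.5896e+05 - 1) = 3.29e-05 A

3.29e-05


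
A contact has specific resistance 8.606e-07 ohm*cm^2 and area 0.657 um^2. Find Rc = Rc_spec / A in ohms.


Step 1: Convert area to cm^2: 0.657 um^2 = 6.5700e-09 cm^2
Step 2: Rc = Rc_spec / A = 8.606e-07 / 6.5700e-09
Step 3: Rc = 1.31e+02 ohms

1.31e+02


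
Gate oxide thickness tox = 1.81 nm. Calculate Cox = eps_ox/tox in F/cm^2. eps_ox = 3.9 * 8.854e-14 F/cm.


Step 1: eps_ox = 3.9 * 8.854e-14 = 3.45306e-13 F/cm
Step 2: tox in cm = 1.81 nm * 1e-7 = 1.8100e-07 cm
Step 3: Cox = 3.45306e-13 / 1.8100e-07 = 1.91e-06 F/cm^2

1.91e-06


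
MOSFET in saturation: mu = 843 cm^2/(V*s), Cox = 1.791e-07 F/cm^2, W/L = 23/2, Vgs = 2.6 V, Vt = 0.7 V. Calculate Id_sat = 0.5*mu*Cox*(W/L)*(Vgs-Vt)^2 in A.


Step 1: Overdrive voltage Vov = Vgs - Vt = 2.6 - 0.7 = 1.9 V
Step 2: W/L = 23/2 = 11.5
Step 3: Id = 0.5 * 843 * 1.791e-07 * 11.5 * 1.9^2
Step 4: Id = 3.13e-03 A

3.13e-03


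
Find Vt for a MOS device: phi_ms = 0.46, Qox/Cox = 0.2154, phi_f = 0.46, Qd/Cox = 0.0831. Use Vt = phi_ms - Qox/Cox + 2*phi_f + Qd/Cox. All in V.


Step 1: Vt = phi_ms - Qox/Cox + 2*phi_f + Qd/Cox
Step 2: Vt = 0.46 - 0.2154 + 2*0.46 + 0.0831
Step 3: Vt = 0.46 - 0.2154 + 0.92 + 0.0831
Step 4: Vt = 1.2477 V

1.2477


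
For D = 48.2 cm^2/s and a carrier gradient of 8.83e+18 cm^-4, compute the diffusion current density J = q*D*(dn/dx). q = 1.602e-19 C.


Step 1: J = q * D * (dn/dx)
Step 2: J = 1.602e-19 * 48.2 * 8.83e+18
Step 3: J = 6.82e+01 A/cm^2

6.82e+01


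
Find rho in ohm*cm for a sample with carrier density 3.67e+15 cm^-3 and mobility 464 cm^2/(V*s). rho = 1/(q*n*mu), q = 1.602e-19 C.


Step 1: sigma = q * n * mu = 1.602e-19 * 3.67e+15 * 464 = 2.72801e-01 S/cm
Step 2: rho = 1 / sigma = 1 / 2.72801e-01 = 3.666 ohm*cm

3.666


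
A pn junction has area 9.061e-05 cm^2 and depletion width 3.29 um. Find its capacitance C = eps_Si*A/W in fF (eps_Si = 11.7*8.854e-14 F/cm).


Step 1: eps_Si = 11.7 * 8.854e-14 = 1.035918e-12 F/cm
Step 2: W in cm = 3.29 * 1e-4 = 3.29e-04 cm
Step 3: C = 1.035918e-12 * 9.061e-05 / 3.29e-04 = 2.853025e-13 F
Step 4: C = 285.3 fF

285.3


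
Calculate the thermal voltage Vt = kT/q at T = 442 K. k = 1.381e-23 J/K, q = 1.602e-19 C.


Step 1: kT = 1.381e-23 * 442 = 6.10402e-21 J
Step 2: Vt = kT/q = 6.10402e-21 / 1.602e-19
Step 3: Vt = 0.0381 V

0.0381


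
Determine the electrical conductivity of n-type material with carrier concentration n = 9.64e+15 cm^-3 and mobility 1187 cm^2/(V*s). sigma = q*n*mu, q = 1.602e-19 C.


Step 1: sigma = q * n * mu
Step 2: sigma = 1.602e-19 * 9.64e+15 * 1187
Step 3: sigma = 1.833e+00 S/cm

1.833e+00


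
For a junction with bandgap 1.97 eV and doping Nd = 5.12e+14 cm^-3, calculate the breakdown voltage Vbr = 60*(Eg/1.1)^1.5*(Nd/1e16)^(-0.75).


Step 1: Eg/1.1 = 1.97/1.1 = 1.790909
Step 2: (Eg/1.1)^1.5 = 1.790909^1.5 = 2.396681
Step 3: (Nd/1e16)^(-0.75) = (0.0512)^(-0.75) = 9.290681
Step 4: Vbr = 60 * 2.396681 * 9.290681 = 1336.0 V

1336.0


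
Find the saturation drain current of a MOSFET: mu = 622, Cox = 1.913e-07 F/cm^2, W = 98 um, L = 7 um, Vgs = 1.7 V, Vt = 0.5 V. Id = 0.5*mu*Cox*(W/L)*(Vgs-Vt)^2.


Step 1: Overdrive voltage Vov = Vgs - Vt = 1.7 - 0.5 = 1.2 V
Step 2: W/L = 98/7 = 14
Step 3: Id = 0.5 * 622 * 1.913e-07 * 14 * 1.2^2
Step 4: Id = 1.20e-03 A

1.20e-03


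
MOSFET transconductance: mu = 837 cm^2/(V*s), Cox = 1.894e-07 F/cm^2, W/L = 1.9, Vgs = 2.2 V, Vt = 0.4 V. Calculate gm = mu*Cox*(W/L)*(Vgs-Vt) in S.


Step 1: Vov = Vgs - Vt = 2.2 - 0.4 = 1.8 V
Step 2: gm = mu * Cox * (W/L) * Vov
Step 3: gm = 837 * 1.894e-07 * 1.9 * 1.8 = 5.42e-04 S

5.42e-04


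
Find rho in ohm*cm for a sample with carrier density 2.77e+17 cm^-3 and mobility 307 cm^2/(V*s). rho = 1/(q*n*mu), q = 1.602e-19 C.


Step 1: sigma = q * n * mu = 1.602e-19 * 2.77e+17 * 307 = 1.36232e+01 S/cm
Step 2: rho = 1 / sigma = 1 / 1.36232e+01 = 0.0734 ohm*cm

0.0734


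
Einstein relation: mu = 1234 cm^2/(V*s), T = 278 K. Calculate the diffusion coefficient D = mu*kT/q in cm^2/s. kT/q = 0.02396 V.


Step 1: D = mu * (kT/q)
Step 2: D = 1234 * 0.02396
Step 3: D = 29.57 cm^2/s

29.57


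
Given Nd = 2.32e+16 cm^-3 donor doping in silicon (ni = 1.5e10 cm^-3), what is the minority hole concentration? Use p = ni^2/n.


Step 1: Since Nd >> ni, n ≈ Nd = 2.32e+16 cm^-3
Step 2: p = ni^2 / n = (1.5e10)^2 / 2.32e+16
Step 3: p = 2.25e20 / 2.32e+16 = 9.70e+03 cm^-3

9.70e+03


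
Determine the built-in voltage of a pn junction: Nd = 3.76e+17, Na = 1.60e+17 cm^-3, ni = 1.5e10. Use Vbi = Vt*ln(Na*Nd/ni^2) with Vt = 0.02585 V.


Step 1: Compute Na*Nd/ni^2 = 1.60e+17 * 3.76e+17 / (1.5e10)^2 = 2.6738e+14
Step 2: ln(2.6738e+14) = 33.2197
Step 3: Vbi = 0.02585 * 33.2197 = 0.859 V

0.859


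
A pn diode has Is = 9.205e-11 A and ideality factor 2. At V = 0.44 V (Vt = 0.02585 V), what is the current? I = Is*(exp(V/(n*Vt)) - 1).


Step 1: V/(n*Vt) = 0.44/(2*0.02585) = 8.5106
Step 2: exp(8.5106) = 4.9671e+03
Step 3: I = 9.205e-11 * (4.9671e+03 - 1) = 4.57e-07 A

4.57e-07


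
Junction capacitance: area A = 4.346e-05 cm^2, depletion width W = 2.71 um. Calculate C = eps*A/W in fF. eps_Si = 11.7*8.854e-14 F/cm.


Step 1: eps_Si = 11.7 * 8.854e-14 = 1.035918e-12 F/cm
Step 2: W in cm = 2.71 * 1e-4 = 2.71e-04 cm
Step 3: C = 1.035918e-12 * 4.346e-05 / 2.71e-04 = 1.661291e-13 F
Step 4: C = 166.13 fF

166.13
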